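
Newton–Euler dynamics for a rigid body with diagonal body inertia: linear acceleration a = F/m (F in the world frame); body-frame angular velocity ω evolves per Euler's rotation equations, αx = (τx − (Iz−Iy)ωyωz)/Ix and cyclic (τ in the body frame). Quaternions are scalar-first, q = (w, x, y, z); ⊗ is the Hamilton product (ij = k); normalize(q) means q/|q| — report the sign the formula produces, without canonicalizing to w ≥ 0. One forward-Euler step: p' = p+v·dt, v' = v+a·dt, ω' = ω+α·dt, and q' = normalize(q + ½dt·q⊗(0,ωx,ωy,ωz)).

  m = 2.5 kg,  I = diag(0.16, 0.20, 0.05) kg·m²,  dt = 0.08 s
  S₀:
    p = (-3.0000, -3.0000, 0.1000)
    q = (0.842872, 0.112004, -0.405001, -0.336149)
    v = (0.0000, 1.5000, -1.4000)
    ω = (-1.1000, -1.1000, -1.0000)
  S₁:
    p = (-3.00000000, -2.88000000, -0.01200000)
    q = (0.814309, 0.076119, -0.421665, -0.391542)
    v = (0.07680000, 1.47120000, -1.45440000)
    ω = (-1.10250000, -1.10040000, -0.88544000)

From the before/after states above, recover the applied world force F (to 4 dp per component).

v₁ − v₀ = (0.07680000, -0.02880000, -0.05440000)
F = m·Δv/dt = (2.4000, -0.9000, -1.7000)

F = (2.4000, -0.9000, -1.7000)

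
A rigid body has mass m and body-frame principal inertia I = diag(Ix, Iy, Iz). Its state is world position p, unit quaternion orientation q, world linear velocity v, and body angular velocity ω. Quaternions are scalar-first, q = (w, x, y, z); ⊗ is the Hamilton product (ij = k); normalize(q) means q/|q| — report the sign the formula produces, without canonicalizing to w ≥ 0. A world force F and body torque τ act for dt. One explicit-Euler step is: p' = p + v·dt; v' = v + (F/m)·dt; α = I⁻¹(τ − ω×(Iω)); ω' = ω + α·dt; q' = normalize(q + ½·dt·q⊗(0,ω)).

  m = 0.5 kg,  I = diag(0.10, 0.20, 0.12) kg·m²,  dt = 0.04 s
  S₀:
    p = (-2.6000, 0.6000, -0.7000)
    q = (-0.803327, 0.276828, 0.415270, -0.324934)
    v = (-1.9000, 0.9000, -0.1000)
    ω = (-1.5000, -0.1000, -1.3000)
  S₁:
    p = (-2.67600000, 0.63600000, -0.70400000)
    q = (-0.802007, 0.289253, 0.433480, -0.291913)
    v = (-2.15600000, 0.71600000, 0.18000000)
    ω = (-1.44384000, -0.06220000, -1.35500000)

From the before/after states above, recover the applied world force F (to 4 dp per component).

F = (-3.2000, -2.3000, 3.5000)

v₁ − v₀ = (-0.25600000, -0.18400000, 0.28000000)
m·(v₁−v₀)/dt = (-3.2000, -2.3000, 3.5000)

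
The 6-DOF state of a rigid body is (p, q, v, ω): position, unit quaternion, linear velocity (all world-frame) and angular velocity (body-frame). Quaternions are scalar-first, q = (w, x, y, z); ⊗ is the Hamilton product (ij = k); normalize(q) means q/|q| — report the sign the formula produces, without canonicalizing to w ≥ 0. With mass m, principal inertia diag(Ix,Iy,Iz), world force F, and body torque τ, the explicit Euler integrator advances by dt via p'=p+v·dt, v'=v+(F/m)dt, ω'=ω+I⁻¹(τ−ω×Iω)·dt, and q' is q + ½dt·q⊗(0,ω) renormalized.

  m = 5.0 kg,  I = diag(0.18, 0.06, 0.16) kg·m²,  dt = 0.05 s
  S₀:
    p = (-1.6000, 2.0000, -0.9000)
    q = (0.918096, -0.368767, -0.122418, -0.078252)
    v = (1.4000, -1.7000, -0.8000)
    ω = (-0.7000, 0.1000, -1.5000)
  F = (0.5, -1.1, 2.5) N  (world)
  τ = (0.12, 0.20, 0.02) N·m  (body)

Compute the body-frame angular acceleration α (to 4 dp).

α = (0.7500, 2.9833, 0.0725)

precession coupling ω×(Iω) = (-0.0150, 0.0210, 0.0084)
(τ − ω×Iω)/I = (0.7500, 2.9833, 0.0725)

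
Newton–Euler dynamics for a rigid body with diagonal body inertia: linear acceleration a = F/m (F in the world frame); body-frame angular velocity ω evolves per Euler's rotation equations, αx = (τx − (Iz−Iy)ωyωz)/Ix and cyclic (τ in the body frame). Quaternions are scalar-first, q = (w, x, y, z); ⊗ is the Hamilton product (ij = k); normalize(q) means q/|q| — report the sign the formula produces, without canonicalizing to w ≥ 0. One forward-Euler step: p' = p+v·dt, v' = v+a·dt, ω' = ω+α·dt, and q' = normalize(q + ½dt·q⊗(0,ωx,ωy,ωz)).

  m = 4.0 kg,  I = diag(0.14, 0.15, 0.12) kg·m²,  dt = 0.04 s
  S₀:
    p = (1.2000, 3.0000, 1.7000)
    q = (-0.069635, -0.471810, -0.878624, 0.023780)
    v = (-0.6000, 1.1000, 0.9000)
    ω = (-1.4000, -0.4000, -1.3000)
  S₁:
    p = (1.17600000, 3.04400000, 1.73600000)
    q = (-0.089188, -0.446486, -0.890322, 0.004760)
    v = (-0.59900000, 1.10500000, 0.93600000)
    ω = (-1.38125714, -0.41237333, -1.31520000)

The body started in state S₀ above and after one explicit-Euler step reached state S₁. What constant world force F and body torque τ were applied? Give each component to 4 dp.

Δv = v₁−v₀ = (0.00100000, 0.00500000, 0.03600000)
m·(v₁−v₀)/dt = (0.1000, 0.5000, 3.6000)
Δω = ω₁−ω₀ = (0.01874286, -0.01237333, -0.01520000)
gyro term ω₀×Iω₀ = (-0.0156, 0.0364, 0.0056)
τ = I·(Δω/dt) + ω₀×(Iω₀) = (0.0500, -0.0100, -0.0400)

F = (0.1000, 0.5000, 3.6000)
τ = (0.0500, -0.0100, -0.0400)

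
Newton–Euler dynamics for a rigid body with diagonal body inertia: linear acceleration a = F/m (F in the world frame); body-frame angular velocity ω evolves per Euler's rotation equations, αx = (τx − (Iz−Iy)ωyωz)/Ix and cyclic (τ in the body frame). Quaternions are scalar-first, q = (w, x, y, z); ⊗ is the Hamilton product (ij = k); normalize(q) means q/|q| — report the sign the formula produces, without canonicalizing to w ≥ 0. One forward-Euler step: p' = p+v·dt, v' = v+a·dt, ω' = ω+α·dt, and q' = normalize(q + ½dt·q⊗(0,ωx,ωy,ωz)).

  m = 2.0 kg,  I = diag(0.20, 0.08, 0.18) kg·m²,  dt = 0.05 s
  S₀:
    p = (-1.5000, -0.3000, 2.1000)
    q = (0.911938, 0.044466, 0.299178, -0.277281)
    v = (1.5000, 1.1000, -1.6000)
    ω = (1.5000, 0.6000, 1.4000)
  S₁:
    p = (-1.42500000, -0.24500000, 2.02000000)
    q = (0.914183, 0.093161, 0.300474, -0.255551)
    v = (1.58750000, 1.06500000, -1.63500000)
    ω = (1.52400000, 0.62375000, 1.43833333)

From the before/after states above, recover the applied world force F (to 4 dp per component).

velocity change Δv = (0.08750000, -0.03500000, -0.03500000)
m·(v₁−v₀)/dt = (3.5000, -1.4000, -1.4000)

F = (3.5000, -1.4000, -1.4000)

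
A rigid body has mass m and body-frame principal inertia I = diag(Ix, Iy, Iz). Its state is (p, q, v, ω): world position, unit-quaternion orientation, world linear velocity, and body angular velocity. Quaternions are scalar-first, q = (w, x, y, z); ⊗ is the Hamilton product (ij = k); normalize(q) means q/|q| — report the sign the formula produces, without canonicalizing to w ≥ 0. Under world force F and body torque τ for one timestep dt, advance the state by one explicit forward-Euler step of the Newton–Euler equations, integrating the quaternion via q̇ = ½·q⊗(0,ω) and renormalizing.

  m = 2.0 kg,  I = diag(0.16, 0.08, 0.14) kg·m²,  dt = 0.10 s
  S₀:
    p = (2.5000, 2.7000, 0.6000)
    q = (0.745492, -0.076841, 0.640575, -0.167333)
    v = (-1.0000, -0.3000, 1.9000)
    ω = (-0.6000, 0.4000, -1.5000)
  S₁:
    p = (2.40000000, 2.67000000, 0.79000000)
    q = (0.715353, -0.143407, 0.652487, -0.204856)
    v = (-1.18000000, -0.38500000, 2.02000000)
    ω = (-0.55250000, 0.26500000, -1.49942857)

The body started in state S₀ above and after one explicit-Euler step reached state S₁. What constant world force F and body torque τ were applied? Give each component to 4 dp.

velocity change Δv = (-0.18000000, -0.08500000, 0.12000000)
m·(v₁−v₀)/dt = (-3.6000, -1.7000, 2.4000)
ω₁ − ω₀ = (0.04750000, -0.13500000, 0.00057143)
ω₀×(Iω₀) = (-0.0360, 0.0180, 0.0192)
I·α + gyro = (0.0400, -0.0900, 0.0200)

F = (-3.6000, -1.7000, 2.4000)
τ = (0.0400, -0.0900, 0.0200)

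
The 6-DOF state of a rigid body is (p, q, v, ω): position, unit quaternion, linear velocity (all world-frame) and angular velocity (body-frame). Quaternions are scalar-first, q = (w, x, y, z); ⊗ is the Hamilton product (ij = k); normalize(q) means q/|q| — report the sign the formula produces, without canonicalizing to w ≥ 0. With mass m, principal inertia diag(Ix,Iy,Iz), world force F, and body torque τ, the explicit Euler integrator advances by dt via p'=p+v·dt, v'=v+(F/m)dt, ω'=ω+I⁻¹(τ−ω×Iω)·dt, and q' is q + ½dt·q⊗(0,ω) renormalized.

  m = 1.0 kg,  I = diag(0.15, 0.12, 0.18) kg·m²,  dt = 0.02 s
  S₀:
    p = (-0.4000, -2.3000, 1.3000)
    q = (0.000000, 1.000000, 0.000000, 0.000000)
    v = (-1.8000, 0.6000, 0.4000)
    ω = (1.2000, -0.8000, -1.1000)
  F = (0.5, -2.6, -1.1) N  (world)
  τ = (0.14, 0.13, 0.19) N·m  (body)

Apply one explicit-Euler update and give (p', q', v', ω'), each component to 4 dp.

p' = (-0.4360, -2.2880, 1.3080)
q' = (-0.0120, 0.9998, 0.0110, -0.0080)
v' = (-1.7900, 0.5480, 0.3780)
ω' = (1.2116, -0.7849, -1.0821)

gyro term ω×Iω = (0.0528, 0.0396, 0.0288)
α = I⁻¹(τ − ω×Iω) = (0.5813, 0.7533, 0.8956)
ω + α·dt = (1.2116, -0.7849, -1.0821)
q⊗(0,ω) = (-1.2000000, 0.0000000, 1.1000000, -0.8000000)
q + ½dt·q⊗(0,ω), renormalized = (-0.0120, 0.9998, 0.0110, -0.0080)
new position p' = (-0.4360, -2.2880, 1.3080)
v + (F/m)dt = (-1.7900, 0.5480, 0.3780)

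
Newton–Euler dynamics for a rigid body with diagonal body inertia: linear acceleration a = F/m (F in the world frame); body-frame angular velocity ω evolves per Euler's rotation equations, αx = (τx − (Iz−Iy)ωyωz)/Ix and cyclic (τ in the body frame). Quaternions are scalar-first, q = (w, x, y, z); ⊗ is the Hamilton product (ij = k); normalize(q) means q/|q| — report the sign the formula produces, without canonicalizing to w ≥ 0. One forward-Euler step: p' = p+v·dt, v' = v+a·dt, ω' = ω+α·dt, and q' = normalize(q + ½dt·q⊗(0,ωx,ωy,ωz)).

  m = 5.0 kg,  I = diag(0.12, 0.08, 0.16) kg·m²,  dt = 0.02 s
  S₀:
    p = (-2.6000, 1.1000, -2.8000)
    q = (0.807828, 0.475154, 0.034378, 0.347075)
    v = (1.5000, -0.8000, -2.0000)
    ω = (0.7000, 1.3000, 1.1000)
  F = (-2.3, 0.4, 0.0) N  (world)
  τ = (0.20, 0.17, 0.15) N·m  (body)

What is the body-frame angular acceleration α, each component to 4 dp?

α = (0.7133, 2.5100, 1.1650)

gyro term ω×Iω = (0.1144, -0.0308, -0.0364)
α = I⁻¹(τ − ω×Iω) = (0.7133, 2.5100, 1.1650)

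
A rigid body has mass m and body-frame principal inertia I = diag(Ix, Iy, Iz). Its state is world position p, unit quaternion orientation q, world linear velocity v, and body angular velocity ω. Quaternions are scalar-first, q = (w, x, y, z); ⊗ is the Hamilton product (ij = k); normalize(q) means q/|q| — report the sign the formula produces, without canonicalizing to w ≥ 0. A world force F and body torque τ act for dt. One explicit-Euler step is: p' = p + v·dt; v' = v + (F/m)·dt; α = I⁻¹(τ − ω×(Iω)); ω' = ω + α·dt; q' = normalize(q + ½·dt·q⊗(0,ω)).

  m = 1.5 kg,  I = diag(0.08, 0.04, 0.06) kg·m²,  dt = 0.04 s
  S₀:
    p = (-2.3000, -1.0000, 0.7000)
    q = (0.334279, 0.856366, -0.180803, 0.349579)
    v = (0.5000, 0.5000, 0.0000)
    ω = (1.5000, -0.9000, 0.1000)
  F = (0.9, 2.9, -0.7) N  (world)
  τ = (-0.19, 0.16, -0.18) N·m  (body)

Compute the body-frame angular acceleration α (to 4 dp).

α = (-2.3525, 3.9250, -3.9000)

gyro term ω×Iω = (-0.0018, 0.0030, 0.0540)
(τ − ω×Iω)/I = (-2.3525, 3.9250, -3.9000)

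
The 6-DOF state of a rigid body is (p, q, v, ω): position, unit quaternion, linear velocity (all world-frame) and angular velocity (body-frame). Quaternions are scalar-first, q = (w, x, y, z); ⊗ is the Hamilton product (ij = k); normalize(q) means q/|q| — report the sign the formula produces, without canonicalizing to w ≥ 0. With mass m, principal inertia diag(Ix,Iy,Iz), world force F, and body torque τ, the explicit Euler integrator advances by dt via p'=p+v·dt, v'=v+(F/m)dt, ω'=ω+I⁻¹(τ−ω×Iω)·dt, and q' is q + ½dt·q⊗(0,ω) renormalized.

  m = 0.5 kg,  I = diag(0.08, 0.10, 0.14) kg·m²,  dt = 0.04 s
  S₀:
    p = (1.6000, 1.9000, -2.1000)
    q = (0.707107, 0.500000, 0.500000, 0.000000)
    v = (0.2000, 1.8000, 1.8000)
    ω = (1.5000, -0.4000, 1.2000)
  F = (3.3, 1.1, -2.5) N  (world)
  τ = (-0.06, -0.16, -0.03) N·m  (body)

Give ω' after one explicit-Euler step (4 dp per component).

gyro term ω×Iω = (-0.0192, -0.1080, -0.0120)
α = I⁻¹(τ − ω×Iω) = (-0.5100, -0.5200, -0.1286)
ω + α·dt = (1.4796, -0.4208, 1.1949)

ω' = (1.4796, -0.4208, 1.1949)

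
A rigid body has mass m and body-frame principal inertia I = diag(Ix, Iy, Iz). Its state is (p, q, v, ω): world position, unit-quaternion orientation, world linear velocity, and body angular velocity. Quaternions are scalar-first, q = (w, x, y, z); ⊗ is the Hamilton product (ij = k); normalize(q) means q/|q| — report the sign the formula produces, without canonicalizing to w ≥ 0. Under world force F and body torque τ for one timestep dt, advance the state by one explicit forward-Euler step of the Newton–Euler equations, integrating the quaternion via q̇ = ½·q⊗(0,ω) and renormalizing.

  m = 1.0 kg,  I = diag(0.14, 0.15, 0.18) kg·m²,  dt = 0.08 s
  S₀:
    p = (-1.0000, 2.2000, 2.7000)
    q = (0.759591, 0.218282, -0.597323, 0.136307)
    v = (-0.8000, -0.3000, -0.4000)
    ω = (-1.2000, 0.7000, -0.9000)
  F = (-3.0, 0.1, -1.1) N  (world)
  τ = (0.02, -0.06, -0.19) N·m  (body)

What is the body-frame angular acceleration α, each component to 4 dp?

α = (0.2779, -0.1120, -1.0089)

ω×(Iω) gyroscopic = (-0.0189, -0.0432, -0.0084)
angular accel α = (0.2779, -0.1120, -1.0089)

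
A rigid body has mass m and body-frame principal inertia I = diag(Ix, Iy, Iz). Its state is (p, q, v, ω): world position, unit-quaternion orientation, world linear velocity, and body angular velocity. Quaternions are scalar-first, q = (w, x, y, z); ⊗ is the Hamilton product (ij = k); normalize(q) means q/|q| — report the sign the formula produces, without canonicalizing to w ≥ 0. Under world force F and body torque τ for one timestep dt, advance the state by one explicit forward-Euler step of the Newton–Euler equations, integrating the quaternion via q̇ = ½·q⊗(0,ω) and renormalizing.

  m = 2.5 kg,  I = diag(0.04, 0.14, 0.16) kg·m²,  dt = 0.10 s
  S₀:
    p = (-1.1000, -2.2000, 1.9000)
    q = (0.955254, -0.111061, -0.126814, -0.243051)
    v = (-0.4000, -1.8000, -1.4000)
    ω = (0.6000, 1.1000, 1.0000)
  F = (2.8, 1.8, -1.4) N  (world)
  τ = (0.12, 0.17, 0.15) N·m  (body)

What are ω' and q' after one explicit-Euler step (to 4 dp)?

ω' = (0.8450, 1.2729, 1.0525)
q' = (0.9746, -0.0751, -0.0758, -0.1970)

precession coupling ω×(Iω) = (0.0220, -0.0720, 0.0660)
angular accel α = (2.4500, 1.7286, 0.5250)
new body rate ω' = (0.8450, 1.2729, 1.0525)
2q̇ = q⊗(0,ω) = (0.4491830, 0.7136945, 1.0160098, 0.9091753)
q + ½dt·q⊗(0,ω), renormalized = (0.9746, -0.0751, -0.0758, -0.1970)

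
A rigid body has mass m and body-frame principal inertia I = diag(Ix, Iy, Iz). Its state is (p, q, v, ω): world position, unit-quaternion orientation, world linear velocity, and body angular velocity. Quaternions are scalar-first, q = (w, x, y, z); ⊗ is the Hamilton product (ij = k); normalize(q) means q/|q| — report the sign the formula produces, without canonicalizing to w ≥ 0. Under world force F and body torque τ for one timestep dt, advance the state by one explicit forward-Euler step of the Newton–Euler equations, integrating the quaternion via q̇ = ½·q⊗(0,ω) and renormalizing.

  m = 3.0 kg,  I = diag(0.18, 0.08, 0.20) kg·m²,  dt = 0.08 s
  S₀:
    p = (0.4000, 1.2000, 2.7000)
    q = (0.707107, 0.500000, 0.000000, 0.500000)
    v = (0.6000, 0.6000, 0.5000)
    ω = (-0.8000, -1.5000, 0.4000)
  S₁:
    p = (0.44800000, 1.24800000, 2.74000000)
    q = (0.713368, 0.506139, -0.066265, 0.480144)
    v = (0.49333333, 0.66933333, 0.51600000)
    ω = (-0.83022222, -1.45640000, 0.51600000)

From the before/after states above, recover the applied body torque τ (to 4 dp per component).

ω₁ − ω₀ = (-0.03022222, 0.04360000, 0.11600000)
applied torque τ = (-0.1400, 0.0500, 0.1700)

τ = (-0.1400, 0.0500, 0.1700)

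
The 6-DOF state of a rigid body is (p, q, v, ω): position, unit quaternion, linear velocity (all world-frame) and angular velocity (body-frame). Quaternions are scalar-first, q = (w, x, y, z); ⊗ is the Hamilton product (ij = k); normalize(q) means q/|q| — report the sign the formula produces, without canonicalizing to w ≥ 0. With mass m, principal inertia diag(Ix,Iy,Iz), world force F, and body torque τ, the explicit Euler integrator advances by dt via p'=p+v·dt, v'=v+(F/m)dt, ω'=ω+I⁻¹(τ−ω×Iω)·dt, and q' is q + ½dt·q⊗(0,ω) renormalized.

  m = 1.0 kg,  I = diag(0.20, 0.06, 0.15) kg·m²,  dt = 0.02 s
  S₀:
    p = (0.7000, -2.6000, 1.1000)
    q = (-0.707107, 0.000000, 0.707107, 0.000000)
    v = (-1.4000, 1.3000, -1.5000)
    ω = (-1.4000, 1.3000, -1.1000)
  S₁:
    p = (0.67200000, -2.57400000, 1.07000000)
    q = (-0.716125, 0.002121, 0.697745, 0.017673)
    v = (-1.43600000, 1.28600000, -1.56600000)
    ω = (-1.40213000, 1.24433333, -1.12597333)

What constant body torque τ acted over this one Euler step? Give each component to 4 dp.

τ = (-0.1500, -0.0900, 0.0600)

Δω = ω₁−ω₀ = (-0.00213000, -0.05566667, -0.02597333)
gyro term ω₀×Iω₀ = (-0.1287, 0.0770, 0.2548)
I·α + gyro = (-0.1500, -0.0900, 0.0600)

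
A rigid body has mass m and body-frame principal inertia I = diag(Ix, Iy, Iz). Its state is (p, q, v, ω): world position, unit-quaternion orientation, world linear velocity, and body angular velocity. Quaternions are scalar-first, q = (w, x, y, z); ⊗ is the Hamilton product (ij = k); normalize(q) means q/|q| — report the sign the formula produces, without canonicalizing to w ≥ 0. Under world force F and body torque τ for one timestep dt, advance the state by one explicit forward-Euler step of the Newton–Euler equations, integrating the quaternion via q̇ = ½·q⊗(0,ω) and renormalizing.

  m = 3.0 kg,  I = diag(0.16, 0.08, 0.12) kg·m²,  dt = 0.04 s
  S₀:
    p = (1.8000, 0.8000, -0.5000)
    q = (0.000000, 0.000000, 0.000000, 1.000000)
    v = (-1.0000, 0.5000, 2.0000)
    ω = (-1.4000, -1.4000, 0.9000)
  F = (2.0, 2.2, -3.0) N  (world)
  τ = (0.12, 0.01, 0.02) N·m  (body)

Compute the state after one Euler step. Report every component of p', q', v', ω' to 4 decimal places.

new position p' = (1.7600, 0.8200, -0.4200)
new velocity v' = (-0.9733, 0.5293, 1.9600)
gyro term ω×Iω = (-0.0504, -0.0504, -0.1568)
α = I⁻¹(τ − ω×Iω) = (1.0650, 0.7550, 1.4733)
new body rate ω' = (-1.3574, -1.3698, 0.9589)
2q̇ = q⊗(0,ω) = (-0.9000000, 1.4000000, -1.4000000, 0.0000000)
q' = normalize(q + ½dt·q⊗(0,ω)) = (-0.0180, 0.0280, -0.0280, 0.9991)

p' = (1.7600, 0.8200, -0.4200)
q' = (-0.0180, 0.0280, -0.0280, 0.9991)
v' = (-0.9733, 0.5293, 1.9600)
ω' = (-1.3574, -1.3698, 0.9589)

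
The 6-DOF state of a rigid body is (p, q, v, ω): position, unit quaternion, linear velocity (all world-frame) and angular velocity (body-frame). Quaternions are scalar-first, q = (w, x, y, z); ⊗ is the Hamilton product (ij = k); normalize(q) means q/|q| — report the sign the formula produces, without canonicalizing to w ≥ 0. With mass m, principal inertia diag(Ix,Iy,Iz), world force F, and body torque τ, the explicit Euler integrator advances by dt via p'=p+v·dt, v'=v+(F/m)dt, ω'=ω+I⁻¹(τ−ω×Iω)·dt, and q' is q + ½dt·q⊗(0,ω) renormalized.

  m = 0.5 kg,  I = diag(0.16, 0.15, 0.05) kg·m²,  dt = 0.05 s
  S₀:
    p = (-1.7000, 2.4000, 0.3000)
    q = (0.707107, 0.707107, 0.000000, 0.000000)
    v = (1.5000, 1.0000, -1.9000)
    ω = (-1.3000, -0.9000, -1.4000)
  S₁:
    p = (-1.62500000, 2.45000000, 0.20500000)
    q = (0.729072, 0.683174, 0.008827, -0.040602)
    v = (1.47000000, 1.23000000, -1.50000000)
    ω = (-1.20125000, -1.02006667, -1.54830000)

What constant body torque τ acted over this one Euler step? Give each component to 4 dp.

rate change Δω = (0.09875000, -0.12006667, -0.14830000)
gyro term ω₀×Iω₀ = (-0.1260, 0.2002, -0.0117)
τ = I·(Δω/dt) + ω₀×(Iω₀) = (0.1900, -0.1600, -0.1600)

τ = (0.1900, -0.1600, -0.1600)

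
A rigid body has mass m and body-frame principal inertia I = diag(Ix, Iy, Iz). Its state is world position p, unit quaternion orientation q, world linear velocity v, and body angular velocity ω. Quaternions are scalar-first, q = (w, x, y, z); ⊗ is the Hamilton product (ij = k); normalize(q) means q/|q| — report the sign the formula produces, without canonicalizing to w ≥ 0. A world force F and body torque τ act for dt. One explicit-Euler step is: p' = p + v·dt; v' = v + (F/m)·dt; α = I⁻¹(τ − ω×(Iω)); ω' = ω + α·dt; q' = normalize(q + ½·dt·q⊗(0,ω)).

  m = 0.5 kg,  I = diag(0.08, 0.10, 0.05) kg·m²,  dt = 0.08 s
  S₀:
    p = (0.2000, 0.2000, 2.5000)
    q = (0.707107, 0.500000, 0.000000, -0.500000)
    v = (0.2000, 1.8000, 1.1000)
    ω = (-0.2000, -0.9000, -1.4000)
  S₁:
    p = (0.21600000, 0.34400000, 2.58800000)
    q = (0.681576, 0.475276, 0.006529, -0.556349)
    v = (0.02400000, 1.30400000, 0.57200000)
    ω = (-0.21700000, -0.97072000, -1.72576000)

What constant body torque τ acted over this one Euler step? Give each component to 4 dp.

τ = (-0.0800, -0.0800, -0.2000)

rate change Δω = (-0.01700000, -0.07072000, -0.32576000)
applied torque τ = (-0.0800, -0.0800, -0.2000)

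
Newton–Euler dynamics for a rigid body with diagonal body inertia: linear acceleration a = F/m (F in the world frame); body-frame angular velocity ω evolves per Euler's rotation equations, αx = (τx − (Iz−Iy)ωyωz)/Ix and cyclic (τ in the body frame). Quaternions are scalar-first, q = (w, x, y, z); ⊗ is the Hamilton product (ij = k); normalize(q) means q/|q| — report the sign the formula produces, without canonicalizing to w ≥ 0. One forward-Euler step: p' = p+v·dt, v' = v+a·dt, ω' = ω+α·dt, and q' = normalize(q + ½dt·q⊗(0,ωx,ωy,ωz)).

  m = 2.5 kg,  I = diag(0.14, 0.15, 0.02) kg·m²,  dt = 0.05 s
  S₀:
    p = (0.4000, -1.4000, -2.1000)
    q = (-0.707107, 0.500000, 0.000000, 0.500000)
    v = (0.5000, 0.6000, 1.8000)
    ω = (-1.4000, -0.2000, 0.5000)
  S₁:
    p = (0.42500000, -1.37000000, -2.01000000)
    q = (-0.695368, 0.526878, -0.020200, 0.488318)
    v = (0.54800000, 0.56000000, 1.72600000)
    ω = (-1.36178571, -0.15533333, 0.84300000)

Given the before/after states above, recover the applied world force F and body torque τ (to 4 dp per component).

ω₁ − ω₀ = (0.03821429, 0.04466667, 0.34300000)
gyro term ω₀×Iω₀ = (0.0130, -0.0840, 0.0028)
applied torque τ = (0.1200, 0.0500, 0.1400)
velocity change Δv = (0.04800000, -0.04000000, -0.07400000)
m·(v₁−v₀)/dt = (2.4000, -2.0000, -3.7000)

F = (2.4000, -2.0000, -3.7000)
τ = (0.1200, 0.0500, 0.1400)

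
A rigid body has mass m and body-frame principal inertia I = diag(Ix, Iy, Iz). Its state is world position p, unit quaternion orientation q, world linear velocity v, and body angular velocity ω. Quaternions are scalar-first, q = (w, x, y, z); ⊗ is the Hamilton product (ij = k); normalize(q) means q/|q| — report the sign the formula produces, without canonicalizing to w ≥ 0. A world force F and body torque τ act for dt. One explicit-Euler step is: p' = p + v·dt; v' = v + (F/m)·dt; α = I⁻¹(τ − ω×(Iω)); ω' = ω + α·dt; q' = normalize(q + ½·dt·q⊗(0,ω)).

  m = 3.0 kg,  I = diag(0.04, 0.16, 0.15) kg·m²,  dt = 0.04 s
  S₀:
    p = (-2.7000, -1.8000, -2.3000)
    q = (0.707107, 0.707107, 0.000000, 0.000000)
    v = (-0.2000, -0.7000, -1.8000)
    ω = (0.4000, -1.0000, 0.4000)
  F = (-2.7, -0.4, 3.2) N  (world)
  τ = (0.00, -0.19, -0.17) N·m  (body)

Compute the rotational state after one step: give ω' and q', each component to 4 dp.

ω' = (0.3960, -1.0431, 0.3675)
q' = (0.7013, 0.7126, -0.0198, -0.0085)

precession coupling ω×(Iω) = (0.0040, -0.0176, -0.0480)
angular accel α = (-0.1000, -1.0775, -0.8133)
new body rate ω' = (0.3960, -1.0431, 0.3675)
q⊗(0,ω) = (-0.2828428, 0.2828428, -0.9899498, -0.4242642)
q' = normalize(q + ½dt·q⊗(0,ω)) = (0.7013, 0.7126, -0.0198, -0.0085)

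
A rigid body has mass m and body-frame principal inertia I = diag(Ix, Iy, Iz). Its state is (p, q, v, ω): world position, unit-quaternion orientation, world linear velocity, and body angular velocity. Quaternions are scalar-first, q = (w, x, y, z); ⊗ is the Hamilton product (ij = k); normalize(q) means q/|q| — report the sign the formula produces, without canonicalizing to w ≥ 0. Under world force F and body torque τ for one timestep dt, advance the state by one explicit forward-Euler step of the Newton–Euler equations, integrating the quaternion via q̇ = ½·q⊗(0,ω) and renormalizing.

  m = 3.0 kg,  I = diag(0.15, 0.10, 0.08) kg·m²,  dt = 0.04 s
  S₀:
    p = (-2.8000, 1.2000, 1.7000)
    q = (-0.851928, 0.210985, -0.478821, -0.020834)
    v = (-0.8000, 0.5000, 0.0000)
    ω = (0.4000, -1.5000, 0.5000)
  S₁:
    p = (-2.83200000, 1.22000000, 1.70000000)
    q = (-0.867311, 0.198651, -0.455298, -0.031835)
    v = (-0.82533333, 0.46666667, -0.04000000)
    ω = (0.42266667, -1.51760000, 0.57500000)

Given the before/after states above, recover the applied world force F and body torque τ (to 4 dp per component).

F = (-1.9000, -2.5000, -3.0000)
τ = (0.1000, -0.0300, 0.1800)

rate change Δω = (0.02266667, -0.01760000, 0.07500000)
applied torque τ = (0.1000, -0.0300, 0.1800)
Δv = v₁−v₀ = (-0.02533333, -0.03333333, -0.04000000)
m·(v₁−v₀)/dt = (-1.9000, -2.5000, -3.0000)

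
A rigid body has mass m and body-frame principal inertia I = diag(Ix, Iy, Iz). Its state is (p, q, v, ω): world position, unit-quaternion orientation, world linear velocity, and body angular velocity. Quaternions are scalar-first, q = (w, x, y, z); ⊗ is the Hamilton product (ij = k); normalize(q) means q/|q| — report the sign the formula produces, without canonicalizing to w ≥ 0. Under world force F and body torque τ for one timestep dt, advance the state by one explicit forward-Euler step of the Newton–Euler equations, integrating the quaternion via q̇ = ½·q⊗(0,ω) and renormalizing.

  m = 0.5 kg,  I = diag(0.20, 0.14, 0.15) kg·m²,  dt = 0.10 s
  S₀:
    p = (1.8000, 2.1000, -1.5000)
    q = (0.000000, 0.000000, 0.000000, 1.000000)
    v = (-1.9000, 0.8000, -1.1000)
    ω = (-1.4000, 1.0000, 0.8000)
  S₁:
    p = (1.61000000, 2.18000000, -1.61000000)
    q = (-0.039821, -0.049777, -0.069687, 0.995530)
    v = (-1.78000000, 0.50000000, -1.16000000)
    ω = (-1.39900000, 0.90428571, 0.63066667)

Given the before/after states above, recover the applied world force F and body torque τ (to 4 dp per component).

F = (0.6000, -1.5000, -0.3000)
τ = (0.0100, -0.1900, -0.1700)

Δv = v₁−v₀ = (0.12000000, -0.30000000, -0.06000000)
applied force F = (0.6000, -1.5000, -0.3000)
ω₁ − ω₀ = (0.00100000, -0.09571429, -0.16933333)
gyro term ω₀×Iω₀ = (0.0080, -0.0560, 0.0840)
I·α + gyro = (0.0100, -0.1900, -0.1700)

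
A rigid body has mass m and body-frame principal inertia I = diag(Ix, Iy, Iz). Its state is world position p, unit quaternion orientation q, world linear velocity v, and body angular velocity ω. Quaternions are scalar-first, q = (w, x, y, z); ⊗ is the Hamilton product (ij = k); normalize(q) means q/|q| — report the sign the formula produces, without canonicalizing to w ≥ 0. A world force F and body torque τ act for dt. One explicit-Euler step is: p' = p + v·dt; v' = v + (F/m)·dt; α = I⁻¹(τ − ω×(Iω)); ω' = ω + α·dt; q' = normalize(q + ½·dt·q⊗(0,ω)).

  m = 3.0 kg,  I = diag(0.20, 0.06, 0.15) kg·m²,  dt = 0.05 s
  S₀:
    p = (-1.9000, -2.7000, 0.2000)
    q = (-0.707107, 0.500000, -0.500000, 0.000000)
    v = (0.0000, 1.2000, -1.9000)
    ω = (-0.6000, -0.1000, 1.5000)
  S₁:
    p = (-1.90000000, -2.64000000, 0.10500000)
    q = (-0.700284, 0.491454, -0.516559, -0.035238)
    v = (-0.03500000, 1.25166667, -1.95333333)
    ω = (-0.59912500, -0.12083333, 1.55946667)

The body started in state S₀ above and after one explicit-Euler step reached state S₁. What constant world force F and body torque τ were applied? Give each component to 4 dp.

v₁ − v₀ = (-0.03500000, 0.05166667, -0.05333333)
F = m·Δv/dt = (-2.1000, 3.1000, -3.2000)
ω₁ − ω₀ = (0.00087500, -0.02083333, 0.05946667)
ω₀×(Iω₀) = (-0.0135, -0.0450, -0.0084)
applied torque τ = (-0.0100, -0.0700, 0.1700)

F = (-2.1000, 3.1000, -3.2000)
τ = (-0.0100, -0.0700, 0.1700)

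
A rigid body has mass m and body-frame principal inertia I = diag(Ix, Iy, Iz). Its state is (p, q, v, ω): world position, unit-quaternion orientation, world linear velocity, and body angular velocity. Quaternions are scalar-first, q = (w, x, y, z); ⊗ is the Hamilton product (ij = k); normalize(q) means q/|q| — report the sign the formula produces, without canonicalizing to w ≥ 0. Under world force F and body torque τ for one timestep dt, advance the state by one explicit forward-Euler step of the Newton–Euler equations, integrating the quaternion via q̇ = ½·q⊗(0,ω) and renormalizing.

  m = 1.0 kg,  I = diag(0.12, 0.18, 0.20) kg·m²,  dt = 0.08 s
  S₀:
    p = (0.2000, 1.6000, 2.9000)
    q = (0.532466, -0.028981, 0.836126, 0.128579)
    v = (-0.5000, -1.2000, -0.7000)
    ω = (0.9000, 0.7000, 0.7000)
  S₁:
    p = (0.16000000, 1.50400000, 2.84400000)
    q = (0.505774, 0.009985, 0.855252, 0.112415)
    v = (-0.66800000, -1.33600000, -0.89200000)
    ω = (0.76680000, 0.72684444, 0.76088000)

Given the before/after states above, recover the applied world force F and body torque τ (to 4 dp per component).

v₁ − v₀ = (-0.16800000, -0.13600000, -0.19200000)
F = m·Δv/dt = (-2.1000, -1.7000, -2.4000)
Δω = ω₁−ω₀ = (-0.13320000, 0.02684444, 0.06088000)
ω₀×(Iω₀) = (0.0098, -0.0504, 0.0378)
applied torque τ = (-0.1900, 0.0100, 0.1900)

F = (-2.1000, -1.7000, -2.4000)
τ = (-0.1900, 0.0100, 0.1900)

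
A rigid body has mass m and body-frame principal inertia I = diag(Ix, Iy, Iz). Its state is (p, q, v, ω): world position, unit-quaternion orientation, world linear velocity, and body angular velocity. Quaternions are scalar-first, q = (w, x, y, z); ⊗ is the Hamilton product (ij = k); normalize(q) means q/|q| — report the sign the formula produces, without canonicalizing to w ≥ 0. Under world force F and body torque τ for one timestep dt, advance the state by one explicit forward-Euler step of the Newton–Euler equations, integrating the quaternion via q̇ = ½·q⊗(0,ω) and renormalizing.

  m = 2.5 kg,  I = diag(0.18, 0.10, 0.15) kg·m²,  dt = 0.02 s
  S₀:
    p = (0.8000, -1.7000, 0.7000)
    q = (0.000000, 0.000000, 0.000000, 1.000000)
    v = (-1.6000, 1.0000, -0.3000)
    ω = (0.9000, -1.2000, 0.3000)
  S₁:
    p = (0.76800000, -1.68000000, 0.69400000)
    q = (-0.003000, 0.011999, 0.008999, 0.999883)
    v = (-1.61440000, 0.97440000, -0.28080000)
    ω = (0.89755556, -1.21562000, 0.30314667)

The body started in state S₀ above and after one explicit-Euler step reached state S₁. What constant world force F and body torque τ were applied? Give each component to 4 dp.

F = (-1.8000, -3.2000, 2.4000)
τ = (-0.0400, -0.0700, 0.1100)

ω₁ − ω₀ = (-0.00244444, -0.01562000, 0.00314667)
ω₀×(Iω₀) = (-0.0180, 0.0081, 0.0864)
I·α + gyro = (-0.0400, -0.0700, 0.1100)
velocity change Δv = (-0.01440000, -0.02560000, 0.01920000)
F = m·Δv/dt = (-1.8000, -3.2000, 2.4000)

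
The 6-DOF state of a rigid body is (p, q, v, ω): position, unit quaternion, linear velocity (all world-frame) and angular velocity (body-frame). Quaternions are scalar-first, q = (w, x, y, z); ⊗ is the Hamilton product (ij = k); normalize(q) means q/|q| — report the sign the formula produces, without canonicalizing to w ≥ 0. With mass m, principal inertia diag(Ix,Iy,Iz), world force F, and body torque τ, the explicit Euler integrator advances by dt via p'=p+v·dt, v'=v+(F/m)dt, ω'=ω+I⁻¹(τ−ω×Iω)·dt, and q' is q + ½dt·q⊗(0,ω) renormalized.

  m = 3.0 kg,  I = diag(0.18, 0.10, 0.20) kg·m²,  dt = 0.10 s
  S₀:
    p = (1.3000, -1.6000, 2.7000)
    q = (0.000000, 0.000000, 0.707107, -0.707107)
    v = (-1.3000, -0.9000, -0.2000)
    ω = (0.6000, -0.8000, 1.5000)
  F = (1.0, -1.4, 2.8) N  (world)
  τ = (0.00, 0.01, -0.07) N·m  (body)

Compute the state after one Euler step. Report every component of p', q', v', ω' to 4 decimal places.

p' = (1.1700, -1.6900, 2.6800)
q' = (0.0810, 0.0246, 0.6831, -0.7254)
v' = (-1.2667, -0.9467, -0.1067)
ω' = (0.6667, -0.7720, 1.4458)

ω×(Iω) gyroscopic = (-0.1200, -0.0180, 0.0384)
angular accel α = (0.6667, 0.2800, -0.5420)
ω' = ω + α·dt = (0.6667, -0.7720, 1.4458)
2q̇ = q⊗(0,ω) = (1.6263461, 0.4949749, -0.4242642, -0.4242642)
q + ½dt·q⊗(0,ω), renormalized = (0.0810, 0.0246, 0.6831, -0.7254)
linear accel F/m = (0.3333, -0.4667, 0.9333)
p' = p + v·dt = (1.1700, -1.6900, 2.6800)
v + (F/m)dt = (-1.2667, -0.9467, -0.1067)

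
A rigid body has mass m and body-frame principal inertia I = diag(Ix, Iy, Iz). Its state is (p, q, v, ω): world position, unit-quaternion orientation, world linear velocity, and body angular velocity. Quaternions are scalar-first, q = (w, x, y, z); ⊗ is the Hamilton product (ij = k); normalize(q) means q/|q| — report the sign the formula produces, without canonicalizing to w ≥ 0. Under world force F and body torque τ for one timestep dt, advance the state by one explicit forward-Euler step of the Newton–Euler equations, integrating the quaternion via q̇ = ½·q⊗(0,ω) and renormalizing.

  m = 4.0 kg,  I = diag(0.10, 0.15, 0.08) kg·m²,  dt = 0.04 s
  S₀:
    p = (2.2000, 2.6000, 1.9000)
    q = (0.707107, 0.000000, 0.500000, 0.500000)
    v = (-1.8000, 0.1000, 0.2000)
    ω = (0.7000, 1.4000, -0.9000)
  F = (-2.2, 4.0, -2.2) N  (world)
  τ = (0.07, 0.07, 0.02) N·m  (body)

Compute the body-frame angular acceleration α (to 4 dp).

gyro term ω×Iω = (0.0882, -0.0126, 0.0490)
angular accel α = (-0.1820, 0.5507, -0.3625)

α = (-0.1820, 0.5507, -0.3625)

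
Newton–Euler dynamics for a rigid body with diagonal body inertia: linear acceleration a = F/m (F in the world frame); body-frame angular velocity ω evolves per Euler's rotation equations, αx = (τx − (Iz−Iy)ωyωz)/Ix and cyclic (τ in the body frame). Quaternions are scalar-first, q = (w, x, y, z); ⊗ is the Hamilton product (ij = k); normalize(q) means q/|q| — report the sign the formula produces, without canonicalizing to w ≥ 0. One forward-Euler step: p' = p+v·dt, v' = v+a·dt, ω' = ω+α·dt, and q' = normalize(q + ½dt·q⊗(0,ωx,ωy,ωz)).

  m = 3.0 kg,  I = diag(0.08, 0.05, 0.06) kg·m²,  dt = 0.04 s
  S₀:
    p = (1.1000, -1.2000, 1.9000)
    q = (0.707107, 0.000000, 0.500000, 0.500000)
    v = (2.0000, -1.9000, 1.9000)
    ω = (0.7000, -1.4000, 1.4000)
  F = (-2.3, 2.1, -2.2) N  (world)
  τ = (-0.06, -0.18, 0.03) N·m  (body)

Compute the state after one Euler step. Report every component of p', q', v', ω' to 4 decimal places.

p' = (1.1800, -1.2760, 1.9760)
q' = (0.7065, 0.0379, 0.4868, 0.5123)
v' = (1.9693, -1.8720, 1.8707)
ω' = (0.6798, -1.5597, 1.4004)

α = I⁻¹(τ − ω×Iω) = (-0.5050, -3.9920, 0.0100)
new body rate ω' = (0.6798, -1.5597, 1.4004)
Hamilton product q⊗(0,ω) = (0.0000000, 1.8949749, -0.6399498, 0.6399498)
q + ½dt·q⊗(0,ω), renormalized = (0.7065, 0.0379, 0.4868, 0.5123)
new position p' = (1.1800, -1.2760, 1.9760)
v + (F/m)dt = (1.9693, -1.8720, 1.8707)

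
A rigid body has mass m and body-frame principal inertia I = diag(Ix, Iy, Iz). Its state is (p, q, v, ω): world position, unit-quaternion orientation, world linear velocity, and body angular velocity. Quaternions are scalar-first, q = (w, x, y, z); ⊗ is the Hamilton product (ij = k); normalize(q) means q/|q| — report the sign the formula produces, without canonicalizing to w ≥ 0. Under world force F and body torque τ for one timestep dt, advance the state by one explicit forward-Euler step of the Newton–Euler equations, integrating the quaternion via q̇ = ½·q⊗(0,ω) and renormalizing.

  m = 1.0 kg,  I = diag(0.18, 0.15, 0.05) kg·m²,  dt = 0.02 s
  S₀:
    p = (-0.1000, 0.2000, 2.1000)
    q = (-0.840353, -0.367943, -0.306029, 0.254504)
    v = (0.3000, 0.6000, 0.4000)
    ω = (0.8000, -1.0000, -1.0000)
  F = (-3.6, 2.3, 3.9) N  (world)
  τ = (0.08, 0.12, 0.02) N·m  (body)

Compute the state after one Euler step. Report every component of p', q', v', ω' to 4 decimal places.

p' = (-0.0940, 0.2120, 2.1080)
q' = (-0.8378, -0.3690, -0.2992, 0.2690)
v' = (0.2280, 0.6460, 0.4780)
ω' = (0.8200, -0.9701, -1.0016)

a = (-3.6000, 2.3000, 3.9000)
p + v·dt = (-0.0940, 0.2120, 2.1080)
new velocity v' = (0.2280, 0.6460, 0.4780)
gyro term ω×Iω = (-0.1000, -0.1040, 0.0240)
α = I⁻¹(τ − ω×Iω) = (1.0000, 1.4933, -0.0800)
ω + α·dt = (0.8200, -0.9701, -1.0016)
q⊗(0,ω) = (0.2428294, -0.1117494, 0.6760132, 1.4531192)
updated quaternion q' = (-0.8378, -0.3690, -0.2992, 0.2690)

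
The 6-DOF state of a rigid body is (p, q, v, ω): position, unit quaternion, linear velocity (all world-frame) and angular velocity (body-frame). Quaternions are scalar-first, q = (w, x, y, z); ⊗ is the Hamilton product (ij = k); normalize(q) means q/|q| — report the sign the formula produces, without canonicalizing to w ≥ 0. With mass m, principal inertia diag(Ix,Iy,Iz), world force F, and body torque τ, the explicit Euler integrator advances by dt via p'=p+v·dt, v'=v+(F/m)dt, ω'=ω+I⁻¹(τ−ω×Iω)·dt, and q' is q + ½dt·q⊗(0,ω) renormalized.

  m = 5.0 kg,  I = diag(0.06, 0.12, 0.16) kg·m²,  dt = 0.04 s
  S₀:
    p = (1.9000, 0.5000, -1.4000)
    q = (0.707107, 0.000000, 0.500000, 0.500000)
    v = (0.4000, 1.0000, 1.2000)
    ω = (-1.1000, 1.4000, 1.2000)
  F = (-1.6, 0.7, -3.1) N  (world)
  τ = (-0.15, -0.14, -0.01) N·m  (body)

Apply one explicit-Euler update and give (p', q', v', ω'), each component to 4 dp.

p' = (1.9160, 0.5400, -1.3520)
q' = (0.6805, -0.0175, 0.5083, 0.5275)
v' = (0.3872, 1.0056, 1.1752)
ω' = (-1.2448, 1.3093, 1.2206)

a = F/m = (-0.3200, 0.1400, -0.6200)
p + v·dt = (1.9160, 0.5400, -1.3520)
v + (F/m)dt = (0.3872, 1.0056, 1.1752)
precession coupling ω×(Iω) = (0.0672, 0.1320, -0.0924)
angular accel α = (-3.6200, -2.2667, 0.5150)
ω + α·dt = (-1.2448, 1.3093, 1.2206)
Hamilton product q⊗(0,ω) = (-1.3000000, -0.8778177, 0.4399498, 1.3985284)
q + ½dt·q⊗(0,ω), renormalized = (0.6805, -0.0175, 0.5083, 0.5275)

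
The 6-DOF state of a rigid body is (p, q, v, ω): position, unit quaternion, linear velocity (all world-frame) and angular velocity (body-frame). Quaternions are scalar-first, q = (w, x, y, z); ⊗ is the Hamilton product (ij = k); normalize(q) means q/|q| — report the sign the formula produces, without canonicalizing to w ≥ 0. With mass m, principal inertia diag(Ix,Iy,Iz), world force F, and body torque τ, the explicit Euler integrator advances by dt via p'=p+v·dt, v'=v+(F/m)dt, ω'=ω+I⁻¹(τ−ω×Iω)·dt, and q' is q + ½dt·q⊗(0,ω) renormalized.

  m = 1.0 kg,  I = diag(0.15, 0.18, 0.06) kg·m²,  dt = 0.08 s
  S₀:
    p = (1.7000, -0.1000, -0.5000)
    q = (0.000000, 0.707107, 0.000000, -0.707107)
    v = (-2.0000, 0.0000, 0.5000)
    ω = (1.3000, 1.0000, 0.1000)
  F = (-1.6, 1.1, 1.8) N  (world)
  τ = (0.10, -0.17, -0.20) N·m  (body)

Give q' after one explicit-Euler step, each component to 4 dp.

2q̇ = q⊗(0,ω) = (-0.8485284, 0.7071070, -0.9899498, 0.7071070)
q + ½dt·q⊗(0,ω), renormalized = (-0.0339, 0.7338, -0.0395, -0.6774)

q' = (-0.0339, 0.7338, -0.0395, -0.6774)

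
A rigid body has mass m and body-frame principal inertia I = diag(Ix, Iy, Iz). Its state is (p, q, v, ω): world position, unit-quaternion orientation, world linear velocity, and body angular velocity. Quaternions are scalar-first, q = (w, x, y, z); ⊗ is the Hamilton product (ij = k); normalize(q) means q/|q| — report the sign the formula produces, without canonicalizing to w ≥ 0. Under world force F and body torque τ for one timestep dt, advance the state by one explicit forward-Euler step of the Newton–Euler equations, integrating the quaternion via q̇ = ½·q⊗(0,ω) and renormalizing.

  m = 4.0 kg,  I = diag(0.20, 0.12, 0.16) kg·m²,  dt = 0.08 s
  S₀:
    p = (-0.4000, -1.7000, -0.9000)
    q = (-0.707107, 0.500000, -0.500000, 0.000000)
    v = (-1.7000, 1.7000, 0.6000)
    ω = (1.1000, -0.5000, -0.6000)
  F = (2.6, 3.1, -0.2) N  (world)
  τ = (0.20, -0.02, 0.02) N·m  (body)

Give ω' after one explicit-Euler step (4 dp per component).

ω' = (1.1752, -0.4957, -0.6120)

gyro term ω×Iω = (0.0120, -0.0264, 0.0440)
angular accel α = (0.9400, 0.0533, -0.1500)
ω' = ω + α·dt = (1.1752, -0.4957, -0.6120)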